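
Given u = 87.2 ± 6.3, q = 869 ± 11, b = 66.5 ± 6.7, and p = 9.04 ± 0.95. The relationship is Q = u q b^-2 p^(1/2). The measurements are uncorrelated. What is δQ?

11.4

Q is a product of powers, so relative uncertainties combine in quadrature:
  (1·δu/u)² = (1×0.0722)² = 0.00522;  (1·δq/q)² = (1×0.0127)² = 0.000160;  (-2·δb/b)² = (-2×0.101)² = 0.0406;  (½·δp/p)² = (0.5×0.105)² = 0.00276
δQ/Q = √(0.0487) = 0.221
Q = 51.5, so δQ = 0.221 × 51.5 = 11.4.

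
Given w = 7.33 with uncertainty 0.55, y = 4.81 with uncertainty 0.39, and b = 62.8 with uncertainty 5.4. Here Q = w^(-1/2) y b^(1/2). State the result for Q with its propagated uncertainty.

Products/powers → add relative errors in quadrature, weighted by exponent:
  (−½·δw/w)² = (-0.5×0.0750)² = 0.00141;  (1·δy/y)² = (1×0.0811)² = 0.00657;  (½·δb/b)² = (0.5×0.0860)² = 0.00185
δQ/Q = √(0.00983) = 0.0991
Q = 14.1, so δQ = 0.0991 × 14.1 = 1.40.

14.1 ± 1.40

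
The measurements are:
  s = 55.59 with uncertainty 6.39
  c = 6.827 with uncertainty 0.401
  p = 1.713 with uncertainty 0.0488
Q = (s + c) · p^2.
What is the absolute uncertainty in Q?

21.5

Let u = s + c = 62.42. δu = √(δs² + δc²) = √(40.8 + 0.161) = 6.40, so δu/u = 0.103.
Q is then a monomial in u, p:
δQ/Q = √((δu/u)² + (2·δp/p)²) = √(0.0105 + 0.00325) = 0.117
Q = 183.2, so δQ = 0.117 × 183.2 = 21.5.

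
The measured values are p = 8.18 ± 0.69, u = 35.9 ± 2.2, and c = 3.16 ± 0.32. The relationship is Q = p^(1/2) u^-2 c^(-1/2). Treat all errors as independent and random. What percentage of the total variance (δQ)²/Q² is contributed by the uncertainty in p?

(δQ/Q)² = (½·δp/p)² + (-2·δu/u)² + (−½·δc/c)²
  p term: (0.5×0.0844)² = 0.00178
  u term: (-2×0.0613)² = 0.0150
  c term: (-0.5×0.101)² = 0.00256
Total = 0.0194. Share from p = 0.00178/0.0194 = 0.0919.

9.19%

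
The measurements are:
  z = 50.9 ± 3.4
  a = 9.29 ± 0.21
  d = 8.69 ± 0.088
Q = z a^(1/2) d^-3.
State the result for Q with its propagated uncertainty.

Products/powers → add relative errors in quadrature, weighted by exponent:
  (1·δz/z)² = (1×0.0668)² = 0.00446;  (½·δa/a)² = (0.5×0.0226)² = 0.000128;  (-3·δd/d)² = (-3×0.0101)² = 0.000923
δQ/Q = √(0.00551) = 0.0742
Q = 0.236, so δQ = 0.0742 × 0.236 = 0.0176.

0.236 ± 0.0176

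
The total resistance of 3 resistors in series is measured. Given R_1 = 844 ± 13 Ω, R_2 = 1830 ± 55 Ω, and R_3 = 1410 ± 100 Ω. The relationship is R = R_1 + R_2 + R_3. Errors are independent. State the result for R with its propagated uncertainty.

Sums and differences: (δR)² = Σ (cᵢ δxᵢ)².
  (δR_1)² = 169;  (δR_2)² = 3020;  (δR_3)² = 10000
δR = √(13200) = 115 Ω
R = 4080 Ω.

4080 ± 115 Ω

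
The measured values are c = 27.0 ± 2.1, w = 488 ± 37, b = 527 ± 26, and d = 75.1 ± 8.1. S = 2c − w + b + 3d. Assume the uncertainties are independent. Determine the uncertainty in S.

Sums and differences: (δS)² = Σ (cᵢ δxᵢ)².
  (2·δc)² = 17.6;  (δw)² = 1370;  (δb)² = 676;  (3·δd)² = 590
δS = √(2650) = 51.5

51.5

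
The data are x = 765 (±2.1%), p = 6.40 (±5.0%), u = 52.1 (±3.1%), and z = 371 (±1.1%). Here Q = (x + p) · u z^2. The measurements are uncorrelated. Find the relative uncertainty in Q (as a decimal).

0.0433

Let w = x + p = 771. δw = √(δx² + δp²) = √(258 + 0.102) = 16.1, so δw/w = 0.0208.
Q is then a monomial in w, u, z:
δQ/Q = √((δw/w)² + (1·δu/u)² + (2·δz/z)²) = √(0.000434 + 0.000961 + 0.000484) = 0.0433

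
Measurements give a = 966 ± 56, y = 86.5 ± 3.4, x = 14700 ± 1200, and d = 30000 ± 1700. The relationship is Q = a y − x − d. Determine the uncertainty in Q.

6210

Let p = a·y = 83600. δp/p = √((1·δa/a)² + (1·δy/y)²) = √(0.00336 + 0.00154) = 0.0700, so δp = 5850.
Q = p − x − d: δQ = √(δp² + δx² + δd²) = √(3.43e+07 + 1.44e+06 + 2.89e+06) = 6210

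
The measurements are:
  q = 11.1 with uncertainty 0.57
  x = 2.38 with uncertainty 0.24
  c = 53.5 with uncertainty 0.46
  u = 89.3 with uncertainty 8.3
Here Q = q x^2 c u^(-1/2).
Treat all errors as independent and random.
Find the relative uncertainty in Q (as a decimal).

0.213

Q is a product of powers, so relative uncertainties combine in quadrature:
  (1·δq/q)² = (1×0.0514)² = 0.00264;  (2·δx/x)² = (2×0.101)² = 0.0407;  (1·δc/c)² = (1×0.00860)² = 7.39e-05;  (−½·δu/u)² = (-0.5×0.0929)² = 0.00216
δQ/Q = √(0.0455) = 0.213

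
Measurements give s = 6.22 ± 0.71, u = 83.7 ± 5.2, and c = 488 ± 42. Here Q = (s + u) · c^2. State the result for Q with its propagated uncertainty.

Let w = s + u = 89.9. δw = √(δs² + δu²) = √(0.504 + 27.0) = 5.25, so δw/w = 0.0584.
Q is then a monomial in w, c:
δQ/Q = √((δw/w)² + (2·δc/c)²) = √(0.00341 + 0.0296) = 0.182
Q = 2.14e+07, so δQ = 0.182 × 2.14e+07 = 3.89e+06.

(2.14 ± 0.389) × 10^7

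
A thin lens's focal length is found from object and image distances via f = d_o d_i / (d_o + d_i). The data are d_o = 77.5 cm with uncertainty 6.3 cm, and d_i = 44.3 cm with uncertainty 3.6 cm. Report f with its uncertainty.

28.2 ± 1.68 cm

∂f/∂d_o = (d_i/(d_o+d_i))² = 0.132;  ∂f/∂d_i = (d_o/(d_o+d_i))² = 0.405
δf = √((∂f/∂d_o · δd_o)² + (∂f/∂d_i · δd_i)²) = √(0.695 + 2.12) = 1.68 cm
f = 28.2 cm.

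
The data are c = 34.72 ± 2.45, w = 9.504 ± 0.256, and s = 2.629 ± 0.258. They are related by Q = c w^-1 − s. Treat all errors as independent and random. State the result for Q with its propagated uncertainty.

Let p = c·w^-1 = 3.653. δp/p = √((1·δc/c)² + (-1·δw/w)²) = √(0.00498 + 0.000726) = 0.0755, so δp = 0.276.
Q = p − s: δQ = √(δp² + δs²) = √(0.0761 + 0.0666) = 0.378
Q = 1.024.

1.024 ± 0.378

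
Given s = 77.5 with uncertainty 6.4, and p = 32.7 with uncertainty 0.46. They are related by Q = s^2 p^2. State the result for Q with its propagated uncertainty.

Since Q is a product/quotient, work with relative uncertainties:
  (2·δs/s)² = (2×0.0826)² = 0.0273;  (2·δp/p)² = (2×0.0141)² = 0.000792
δQ/Q = √(0.0281) = 0.168
Q = 6.42e+06, so δQ = 0.168 × 6.42e+06 = 1.08e+06.

(6.42 ± 1.08) × 10^6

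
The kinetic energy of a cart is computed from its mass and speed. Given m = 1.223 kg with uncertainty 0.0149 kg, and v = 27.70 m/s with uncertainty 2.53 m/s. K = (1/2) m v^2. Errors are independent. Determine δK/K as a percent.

18.3%

For a monomial K ∝ m, v^2, fractional errors add in quadrature:
  (1·δm/m)² = (1×0.0122)² = 0.000148;  (2·δv/v)² = (2×0.0913)² = 0.0334
δK/K = √(0.0335) = 0.183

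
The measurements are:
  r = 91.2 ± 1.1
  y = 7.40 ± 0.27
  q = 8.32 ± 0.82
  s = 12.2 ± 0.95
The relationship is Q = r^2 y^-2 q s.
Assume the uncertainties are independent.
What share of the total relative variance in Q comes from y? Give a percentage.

(δQ/Q)² = (2·δr/r)² + (-2·δy/y)² + (1·δq/q)² + (1·δs/s)²
  r term: (2×0.0121)² = 0.000582
  y term: (-2×0.0365)² = 0.00533
  q term: (1×0.0986)² = 0.00971
  s term: (1×0.0779)² = 0.00606
Total = 0.0217. Share from y = 0.00533/0.0217 = 0.246.

24.6%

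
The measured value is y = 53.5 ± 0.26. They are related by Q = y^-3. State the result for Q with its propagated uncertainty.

Q ∝ y^-3, so δQ/Q = |-3| · δy/y = 3 × 0.00486 = 0.0146.
Q = 6.53e-06, so δQ = 0.0146 × 6.53e-06 = 9.52e-08.

(6.53 ± 0.0952) × 10^-6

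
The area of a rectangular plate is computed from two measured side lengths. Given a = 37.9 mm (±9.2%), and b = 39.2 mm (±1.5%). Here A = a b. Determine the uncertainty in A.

138 mm^2

Each factor contributes (exponent × relative error)² to (δA/A)²:
  (1·δa/a)² = (1×0.0920)² = 0.00846;  (1·δb/b)² = (1×0.0150)² = 0.000225
δA/A = √(0.00869) = 0.0932
A = 1490 mm^2, so δA = 0.0932 × 1490 = 138 mm^2.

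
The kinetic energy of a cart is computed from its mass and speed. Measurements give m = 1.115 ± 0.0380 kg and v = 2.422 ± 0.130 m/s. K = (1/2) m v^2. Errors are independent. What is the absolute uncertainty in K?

0.368 J

K is a product of powers, so relative uncertainties combine in quadrature:
  (1·δm/m)² = (1×0.0341)² = 0.00116;  (2·δv/v)² = (2×0.0537)² = 0.0115
δK/K = √(0.0127) = 0.113
K = 3.270 J, so δK = 0.113 × 3.270 = 0.368 J.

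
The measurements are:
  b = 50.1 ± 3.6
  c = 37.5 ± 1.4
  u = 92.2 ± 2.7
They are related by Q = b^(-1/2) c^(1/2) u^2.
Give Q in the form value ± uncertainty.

For a monomial Q ∝ b^(-1/2), c^(1/2), u^2, fractional errors add in quadrature:
  (−½·δb/b)² = (-0.5×0.0719)² = 0.00129;  (½·δc/c)² = (0.5×0.0373)² = 0.000348;  (2·δu/u)² = (2×0.0293)² = 0.00343
δQ/Q = √(0.00507) = 0.0712
Q = 7350, so δQ = 0.0712 × 7350 = 524.

7350 ± 524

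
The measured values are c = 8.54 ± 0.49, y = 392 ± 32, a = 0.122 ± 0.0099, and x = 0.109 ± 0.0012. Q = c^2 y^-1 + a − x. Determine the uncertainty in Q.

0.0280

Let p = c^2·y^-1 = 0.186. δp/p = √((2·δc/c)² + (-1·δy/y)²) = √(0.0132 + 0.00666) = 0.141, so δp = 0.0262.
Q = p + a − x: δQ = √(δp² + δa² + δx²) = √(0.000686 + 9.8e-05 + 1.44e-06) = 0.0280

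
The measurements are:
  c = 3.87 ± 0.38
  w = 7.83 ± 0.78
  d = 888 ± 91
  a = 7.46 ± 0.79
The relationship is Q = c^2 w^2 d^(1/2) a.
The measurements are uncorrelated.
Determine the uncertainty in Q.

Each factor contributes (exponent × relative error)² to (δQ/Q)²:
  (2·δc/c)² = (2×0.0982)² = 0.0386;  (2·δw/w)² = (2×0.0996)² = 0.0397;  (½·δd/d)² = (0.5×0.102)² = 0.00263;  (1·δa/a)² = (1×0.106)² = 0.0112
δQ/Q = √(0.0921) = 0.303
Q = 2.04e+05, so δQ = 0.303 × 2.04e+05 = 61900.

61900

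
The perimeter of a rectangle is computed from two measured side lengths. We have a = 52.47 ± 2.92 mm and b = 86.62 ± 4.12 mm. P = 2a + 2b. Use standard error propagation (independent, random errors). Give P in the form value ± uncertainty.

278.2 ± 10.1 mm

Sums and differences: (δP)² = Σ (cᵢ δxᵢ)².
  (2·δa)² = 34.1;  (2·δb)² = 67.9
δP = √(102) = 10.1 mm
P = 278.2 mm.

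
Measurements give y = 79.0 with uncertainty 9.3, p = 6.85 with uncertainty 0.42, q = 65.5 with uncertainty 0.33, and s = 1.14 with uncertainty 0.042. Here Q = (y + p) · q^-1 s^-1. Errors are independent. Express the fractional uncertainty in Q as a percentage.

Let u = y + p = 85.8. δu = √(δy² + δp²) = √(86.5 + 0.176) = 9.31, so δu/u = 0.108.
Q is then a monomial in u, q, s:
δQ/Q = √((δu/u)² + (-1·δq/q)² + (-1·δs/s)²) = √(0.0118 + 2.54e-05 + 0.00136) = 0.115

11.5%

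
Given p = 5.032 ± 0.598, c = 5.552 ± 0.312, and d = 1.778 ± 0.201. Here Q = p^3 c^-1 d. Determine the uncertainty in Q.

15.4

Since Q is a product/quotient, work with relative uncertainties:
  (3·δp/p)² = (3×0.119)² = 0.127;  (-1·δc/c)² = (-1×0.0562)² = 0.00316;  (1·δd/d)² = (1×0.113)² = 0.0128
δQ/Q = √(0.143) = 0.378
Q = 40.80, so δQ = 0.378 × 40.80 = 15.4.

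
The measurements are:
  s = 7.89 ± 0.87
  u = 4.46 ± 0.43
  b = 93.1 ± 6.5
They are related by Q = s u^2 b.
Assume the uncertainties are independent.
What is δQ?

3400

Each factor contributes (exponent × relative error)² to (δQ/Q)²:
  (1·δs/s)² = (1×0.110)² = 0.0122;  (2·δu/u)² = (2×0.0964)² = 0.0372;  (1·δb/b)² = (1×0.0698)² = 0.00487
δQ/Q = √(0.0542) = 0.233
Q = 14600, so δQ = 0.233 × 14600 = 3400.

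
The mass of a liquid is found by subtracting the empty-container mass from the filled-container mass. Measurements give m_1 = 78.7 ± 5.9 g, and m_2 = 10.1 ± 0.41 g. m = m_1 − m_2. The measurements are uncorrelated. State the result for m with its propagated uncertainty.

Absolute uncertainties add in quadrature for a linear combination:
  (δm_1)² = 34.8;  (δm_2)² = 0.168
δm = √(35.0) = 5.91 g
m = 68.6 g.

68.6 ± 5.91 g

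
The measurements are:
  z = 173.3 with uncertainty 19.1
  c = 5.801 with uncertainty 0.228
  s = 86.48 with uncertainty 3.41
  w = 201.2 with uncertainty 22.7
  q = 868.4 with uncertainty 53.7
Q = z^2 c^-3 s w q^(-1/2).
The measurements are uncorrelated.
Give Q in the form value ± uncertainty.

90840 ± 25300

Products/powers → add relative errors in quadrature, weighted by exponent:
  (2·δz/z)² = (2×0.110)² = 0.0486;  (-3·δc/c)² = (-3×0.0393)² = 0.0139;  (1·δs/s)² = (1×0.0394)² = 0.00155;  (1·δw/w)² = (1×0.113)² = 0.0127;  (−½·δq/q)² = (-0.5×0.0618)² = 0.000956
δQ/Q = √(0.0777) = 0.279
Q = 90840, so δQ = 0.279 × 90840 = 25300.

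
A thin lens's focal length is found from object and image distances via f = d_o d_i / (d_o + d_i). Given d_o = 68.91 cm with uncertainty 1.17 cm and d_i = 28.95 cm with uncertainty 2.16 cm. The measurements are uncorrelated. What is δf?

∂f/∂d_o = (d_i/(d_o+d_i))² = 0.0875;  ∂f/∂d_i = (d_o/(d_o+d_i))² = 0.496
δf = √((∂f/∂d_o · δd_o)² + (∂f/∂d_i · δd_i)²) = √(0.0105 + 1.15) = 1.08 cm

1.08 cm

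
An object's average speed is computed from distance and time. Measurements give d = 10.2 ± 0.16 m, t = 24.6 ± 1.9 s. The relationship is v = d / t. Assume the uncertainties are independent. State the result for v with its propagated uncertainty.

v is a product of powers, so relative uncertainties combine in quadrature:
  (1·δd/d)² = (1×0.0157)² = 0.000246;  (-1·δt/t)² = (-1×0.0772)² = 0.00597
δv/v = √(0.00621) = 0.0788
v = 0.415 m/s, so δv = 0.0788 × 0.415 = 0.0327 m/s.

0.415 ± 0.0327 m/s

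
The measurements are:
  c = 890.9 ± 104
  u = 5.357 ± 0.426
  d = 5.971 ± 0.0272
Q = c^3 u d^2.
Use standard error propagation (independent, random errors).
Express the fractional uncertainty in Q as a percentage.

For a monomial Q ∝ c^3, u, d^2, fractional errors add in quadrature:
  (3·δc/c)² = (3×0.117)² = 0.123;  (1·δu/u)² = (1×0.0795)² = 0.00632;  (2·δd/d)² = (2×0.00456)² = 8.3e-05
δQ/Q = √(0.129) = 0.359

35.9%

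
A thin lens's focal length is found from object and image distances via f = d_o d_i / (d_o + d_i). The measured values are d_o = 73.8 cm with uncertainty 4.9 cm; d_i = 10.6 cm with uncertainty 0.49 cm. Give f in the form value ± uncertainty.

9.27 ± 0.383 cm

∂f/∂d_o = (d_i/(d_o+d_i))² = 0.0158;  ∂f/∂d_i = (d_o/(d_o+d_i))² = 0.765
δf = √((∂f/∂d_o · δd_o)² + (∂f/∂d_i · δd_i)²) = √(0.00597 + 0.140) = 0.383 cm
f = 9.27 cm.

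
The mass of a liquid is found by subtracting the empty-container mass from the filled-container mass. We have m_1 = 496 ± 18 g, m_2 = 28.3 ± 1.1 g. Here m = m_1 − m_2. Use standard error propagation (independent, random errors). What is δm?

For a sum/difference, combine absolute errors in quadrature:
  (δm_1)² = 324;  (δm_2)² = 1.21
δm = √(325) = 18.0 g

18.0 g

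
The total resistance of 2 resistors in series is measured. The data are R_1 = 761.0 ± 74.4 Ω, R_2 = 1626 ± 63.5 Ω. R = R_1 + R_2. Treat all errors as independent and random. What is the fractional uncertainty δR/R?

Each term contributes (cᵢ δxᵢ)² to (δR)²:
  (δR_1)² = 5540;  (δR_2)² = 4030
δR = √(9570) = 97.8 Ω
R = 2387 Ω, so δR/R = 97.8/2387 = 0.0410.

0.0410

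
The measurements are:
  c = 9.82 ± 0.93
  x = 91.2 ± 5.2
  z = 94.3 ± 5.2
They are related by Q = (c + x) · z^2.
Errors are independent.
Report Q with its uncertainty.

(8.98 ± 1.10) × 10^5

Let u = c + x = 101. δu = √(δc² + δx²) = √(0.865 + 27.0) = 5.28, so δu/u = 0.0523.
Q is then a monomial in u, z:
δQ/Q = √((δu/u)² + (2·δz/z)²) = √(0.00273 + 0.0122) = 0.122
Q = 8.98e+05, so δQ = 0.122 × 8.98e+05 = 1.1e+05.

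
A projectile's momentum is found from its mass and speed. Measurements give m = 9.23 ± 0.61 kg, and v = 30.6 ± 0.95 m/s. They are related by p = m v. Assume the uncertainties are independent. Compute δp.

Since p is a product/quotient, work with relative uncertainties:
  (1·δm/m)² = (1×0.0661)² = 0.00437;  (1·δv/v)² = (1×0.0310)² = 0.000964
δp/p = √(0.00533) = 0.0730
p = 282 kg·m/s, so δp = 0.0730 × 282 = 20.6 kg·m/s.

20.6 kg·m/s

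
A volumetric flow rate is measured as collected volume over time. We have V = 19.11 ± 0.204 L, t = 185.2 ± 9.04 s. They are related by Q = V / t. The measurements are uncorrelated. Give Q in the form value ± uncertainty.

Each factor contributes (exponent × relative error)² to (δQ/Q)²:
  (1·δV/V)² = (1×0.0107)² = 0.000114;  (-1·δt/t)² = (-1×0.0488)² = 0.00238
δQ/Q = √(0.00250) = 0.0500
Q = 0.1032 L/s, so δQ = 0.0500 × 0.1032 = 0.00516 L/s.

0.1032 ± 0.00516 L/s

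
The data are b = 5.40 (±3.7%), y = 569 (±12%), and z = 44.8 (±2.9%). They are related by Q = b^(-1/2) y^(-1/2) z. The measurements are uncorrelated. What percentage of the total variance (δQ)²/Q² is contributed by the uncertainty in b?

7.16%

(δQ/Q)² = (−½·δb/b)² + (−½·δy/y)² + (1·δz/z)²
  b term: (-0.5×0.0370)² = 0.000342
  y term: (-0.5×0.120)² = 0.00360
  z term: (1×0.0290)² = 0.000841
Total = 0.00478. Share from b = 0.000342/0.00478 = 0.0716.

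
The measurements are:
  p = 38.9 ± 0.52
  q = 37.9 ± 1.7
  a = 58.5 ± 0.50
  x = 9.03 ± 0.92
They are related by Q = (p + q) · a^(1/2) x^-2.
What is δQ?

Let u = p + q = 76.8. δu = √(δp² + δq²) = √(0.270 + 2.89) = 1.78, so δu/u = 0.0231.
Q is then a monomial in u, a, x:
δQ/Q = √((δu/u)² + (½·δa/a)² + (-2·δx/x)²) = √(0.000536 + 1.83e-05 + 0.0415) = 0.205
Q = 7.20, so δQ = 0.205 × 7.20 = 1.48.

1.48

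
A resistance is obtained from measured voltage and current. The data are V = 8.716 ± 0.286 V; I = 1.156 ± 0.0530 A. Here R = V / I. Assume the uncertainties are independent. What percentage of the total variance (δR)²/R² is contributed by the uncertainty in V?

33.9%

(δR/R)² = (1·δV/V)² + (-1·δI/I)²
  V term: (1×0.0328)² = 0.00108
  I term: (-1×0.0458)² = 0.00210
Total = 0.00318. Share from V = 0.00108/0.00318 = 0.339.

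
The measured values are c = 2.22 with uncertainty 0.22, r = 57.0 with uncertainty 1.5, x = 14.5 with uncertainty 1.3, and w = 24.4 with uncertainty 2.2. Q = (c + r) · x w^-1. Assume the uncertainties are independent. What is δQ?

Let u = c + r = 59.2. δu = √(δc² + δr²) = √(0.0484 + 2.25) = 1.52, so δu/u = 0.0256.
Q is then a monomial in u, x, w:
δQ/Q = √((δu/u)² + (1·δx/x)² + (-1·δw/w)²) = √(0.000655 + 0.00804 + 0.00813) = 0.130
Q = 35.2, so δQ = 0.130 × 35.2 = 4.56.

4.56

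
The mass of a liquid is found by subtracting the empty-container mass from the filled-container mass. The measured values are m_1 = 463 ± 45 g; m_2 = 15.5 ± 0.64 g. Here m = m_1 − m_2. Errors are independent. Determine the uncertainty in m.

45.0 g

Absolute uncertainties add in quadrature for a linear combination:
  (δm_1)² = 2020;  (δm_2)² = 0.410
δm = √(2030) = 45.0 g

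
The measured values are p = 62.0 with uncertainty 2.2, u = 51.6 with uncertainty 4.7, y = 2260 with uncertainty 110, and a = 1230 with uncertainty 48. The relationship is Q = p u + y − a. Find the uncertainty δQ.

Let w = p·u = 3200. δw/w = √((1·δp/p)² + (1·δu/u)²) = √(0.00126 + 0.00830) = 0.0978, so δw = 313.
Q = w + y − a: δQ = √(δw² + δy² + δa²) = √(97800 + 12100 + 2300) = 335

335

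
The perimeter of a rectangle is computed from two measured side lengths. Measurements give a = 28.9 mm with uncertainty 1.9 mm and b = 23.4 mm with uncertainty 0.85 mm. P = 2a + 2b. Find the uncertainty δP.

4.16 mm

Each term contributes (cᵢ δxᵢ)² to (δP)²:
  (2·δa)² = 14.4;  (2·δb)² = 2.89
δP = √(17.3) = 4.16 mm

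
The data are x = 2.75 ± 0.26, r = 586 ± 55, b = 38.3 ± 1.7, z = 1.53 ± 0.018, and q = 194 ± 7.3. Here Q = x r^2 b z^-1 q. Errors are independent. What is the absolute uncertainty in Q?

1e+09

Q is a product of powers, so relative uncertainties combine in quadrature:
  (1·δx/x)² = (1×0.0945)² = 0.00894;  (2·δr/r)² = (2×0.0939)² = 0.0352;  (1·δb/b)² = (1×0.0444)² = 0.00197;  (-1·δz/z)² = (-1×0.0118)² = 0.000138;  (1·δq/q)² = (1×0.0376)² = 0.00142
δQ/Q = √(0.0477) = 0.218
Q = 4.59e+09, so δQ = 0.218 × 4.59e+09 = 1e+09.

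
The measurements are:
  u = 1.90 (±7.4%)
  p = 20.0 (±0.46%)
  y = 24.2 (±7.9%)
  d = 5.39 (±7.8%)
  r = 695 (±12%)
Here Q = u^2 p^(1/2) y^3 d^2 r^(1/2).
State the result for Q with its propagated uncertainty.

For a monomial Q ∝ u^2, p^(1/2), y^3, d^2, r^(1/2), fractional errors add in quadrature:
  (2·δu/u)² = (2×0.0740)² = 0.0219;  (½·δp/p)² = (0.5×0.00460)² = 5.29e-06;  (3·δy/y)² = (3×0.0790)² = 0.0562;  (2·δd/d)² = (2×0.0780)² = 0.0243;  (½·δr/r)² = (0.5×0.120)² = 0.00360
δQ/Q = √(0.106) = 0.326
Q = 1.75e+08, so δQ = 0.326 × 1.75e+08 = 5.71e+07.

(1.75 ± 0.571) × 10^8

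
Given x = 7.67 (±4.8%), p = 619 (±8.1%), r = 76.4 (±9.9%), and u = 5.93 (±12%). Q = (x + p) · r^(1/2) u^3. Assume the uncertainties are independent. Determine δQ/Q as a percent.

Let w = x + p = 627. δw = √(δx² + δp²) = √(0.136 + 2510) = 50.1, so δw/w = 0.0800.
Q is then a monomial in w, r, u:
δQ/Q = √((δw/w)² + (½·δr/r)² + (3·δu/u)²) = √(0.00640 + 0.00245 + 0.130) = 0.372

37.2%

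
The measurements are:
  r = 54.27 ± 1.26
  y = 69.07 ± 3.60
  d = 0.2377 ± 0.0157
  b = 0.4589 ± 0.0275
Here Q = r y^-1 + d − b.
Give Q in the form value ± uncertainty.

Let p = r·y^-1 = 0.7857. δp/p = √((1·δr/r)² + (-1·δy/y)²) = √(0.000539 + 0.00272) = 0.0571, so δp = 0.0448.
Q = p + d − b: δQ = √(δp² + δd² + δb²) = √(0.00201 + 0.000246 + 0.000756) = 0.0549
Q = 0.5645.

0.5645 ± 0.0549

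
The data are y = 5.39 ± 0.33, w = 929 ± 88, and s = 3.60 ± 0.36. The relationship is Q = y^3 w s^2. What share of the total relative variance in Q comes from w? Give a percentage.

(δQ/Q)² = (3·δy/y)² + (1·δw/w)² + (2·δs/s)²
  y term: (3×0.0612)² = 0.0337
  w term: (1×0.0947)² = 0.00897
  s term: (2×0.100)² = 0.0400
Total = 0.0827. Share from w = 0.00897/0.0827 = 0.108.

10.8%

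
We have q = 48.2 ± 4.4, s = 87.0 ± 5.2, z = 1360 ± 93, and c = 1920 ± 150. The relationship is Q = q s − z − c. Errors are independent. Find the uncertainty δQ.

490

Let p = q·s = 4190. δp/p = √((1·δq/q)² + (1·δs/s)²) = √(0.00833 + 0.00357) = 0.109, so δp = 458.
Q = p − z − c: δQ = √(δp² + δz² + δc²) = √(2.09e+05 + 8650 + 22500) = 490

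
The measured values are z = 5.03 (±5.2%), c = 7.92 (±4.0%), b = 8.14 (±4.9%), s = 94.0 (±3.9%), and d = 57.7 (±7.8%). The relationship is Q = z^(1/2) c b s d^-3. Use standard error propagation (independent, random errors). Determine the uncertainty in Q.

Each factor contributes (exponent × relative error)² to (δQ/Q)²:
  (½·δz/z)² = (0.5×0.0520)² = 0.000676;  (1·δc/c)² = (1×0.0400)² = 0.00160;  (1·δb/b)² = (1×0.0490)² = 0.00240;  (1·δs/s)² = (1×0.0390)² = 0.00152;  (-3·δd/d)² = (-3×0.0780)² = 0.0548
δQ/Q = √(0.0610) = 0.247
Q = 0.0708, so δQ = 0.247 × 0.0708 = 0.0175.

0.0175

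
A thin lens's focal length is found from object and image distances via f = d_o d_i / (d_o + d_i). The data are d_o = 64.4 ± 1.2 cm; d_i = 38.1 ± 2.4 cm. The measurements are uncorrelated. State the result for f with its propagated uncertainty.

∂f/∂d_o = (d_i/(d_o+d_i))² = 0.138;  ∂f/∂d_i = (d_o/(d_o+d_i))² = 0.395
δf = √((∂f/∂d_o · δd_o)² + (∂f/∂d_i · δd_i)²) = √(0.0275 + 0.898) = 0.962 cm
f = 23.9 cm.

23.9 ± 0.962 cm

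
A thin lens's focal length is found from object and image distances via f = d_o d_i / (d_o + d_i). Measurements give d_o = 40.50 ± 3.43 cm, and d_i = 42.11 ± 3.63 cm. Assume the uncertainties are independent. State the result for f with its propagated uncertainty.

20.64 ± 1.25 cm

∂f/∂d_o = (d_i/(d_o+d_i))² = 0.260;  ∂f/∂d_i = (d_o/(d_o+d_i))² = 0.240
δf = √((∂f/∂d_o · δd_o)² + (∂f/∂d_i · δd_i)²) = √(0.794 + 0.761) = 1.25 cm
f = 20.64 cm.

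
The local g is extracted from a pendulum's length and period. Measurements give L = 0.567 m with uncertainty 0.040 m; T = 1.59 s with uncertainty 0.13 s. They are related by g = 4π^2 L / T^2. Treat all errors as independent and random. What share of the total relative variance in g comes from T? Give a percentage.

84.3%

(δg/g)² = (1·δL/L)² + (-2·δT/T)²
  L term: (1×0.0705)² = 0.00498
  T term: (-2×0.0818)² = 0.0267
Total = 0.0317. Share from T = 0.0267/0.0317 = 0.843.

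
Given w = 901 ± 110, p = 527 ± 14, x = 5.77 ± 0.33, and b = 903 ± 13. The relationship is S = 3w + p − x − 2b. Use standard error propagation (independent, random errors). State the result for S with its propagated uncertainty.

Absolute uncertainties add in quadrature for a linear combination:
  (3·δw)² = 1.09e+05;  (δp)² = 196;  (δx)² = 0.109;  (2·δb)² = 676
δS = √(1.1e+05) = 331
S = 1420.

1420 ± 331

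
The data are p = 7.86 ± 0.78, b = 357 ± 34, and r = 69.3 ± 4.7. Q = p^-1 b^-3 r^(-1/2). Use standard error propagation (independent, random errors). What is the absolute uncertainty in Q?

1.02e-10

Q is a product of powers, so relative uncertainties combine in quadrature:
  (-1·δp/p)² = (-1×0.0992)² = 0.00985;  (-3·δb/b)² = (-3×0.0952)² = 0.0816;  (−½·δr/r)² = (-0.5×0.0678)² = 0.00115
δQ/Q = √(0.0926) = 0.304
Q = 3.36e-10, so δQ = 0.304 × 3.36e-10 = 1.02e-10.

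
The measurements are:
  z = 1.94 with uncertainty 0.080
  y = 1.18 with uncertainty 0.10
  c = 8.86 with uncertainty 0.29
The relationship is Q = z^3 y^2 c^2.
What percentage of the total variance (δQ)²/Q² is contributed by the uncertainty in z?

31.7%

(δQ/Q)² = (3·δz/z)² + (2·δy/y)² + (2·δc/c)²
  z term: (3×0.0412)² = 0.0153
  y term: (2×0.0847)² = 0.0287
  c term: (2×0.0327)² = 0.00429
Total = 0.0483. Share from z = 0.0153/0.0483 = 0.317.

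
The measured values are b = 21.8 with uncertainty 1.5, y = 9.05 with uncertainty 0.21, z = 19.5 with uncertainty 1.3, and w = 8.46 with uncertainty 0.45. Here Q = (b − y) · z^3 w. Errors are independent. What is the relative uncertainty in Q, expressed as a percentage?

23.9%

Let u = b − y = 12.8. δu = √(δb² + δy²) = √(2.25 + 0.0441) = 1.51, so δu/u = 0.119.
Q is then a monomial in u, z, w:
δQ/Q = √((δu/u)² + (3·δz/z)² + (1·δw/w)²) = √(0.0141 + 0.0400 + 0.00283) = 0.239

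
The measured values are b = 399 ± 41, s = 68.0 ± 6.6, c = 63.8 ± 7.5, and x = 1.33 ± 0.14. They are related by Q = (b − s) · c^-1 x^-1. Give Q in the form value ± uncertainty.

3.90 ± 0.786

Let u = b − s = 331. δu = √(δb² + δs²) = √(1680 + 43.6) = 41.5, so δu/u = 0.125.
Q is then a monomial in u, c, x:
δQ/Q = √((δu/u)² + (-1·δc/c)² + (-1·δx/x)²) = √(0.0157 + 0.0138 + 0.0111) = 0.202
Q = 3.90, so δQ = 0.202 × 3.90 = 0.786.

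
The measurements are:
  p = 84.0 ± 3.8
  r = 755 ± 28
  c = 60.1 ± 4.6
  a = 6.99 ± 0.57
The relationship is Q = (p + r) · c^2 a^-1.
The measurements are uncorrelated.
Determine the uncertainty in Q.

76600

Let u = p + r = 839. δu = √(δp² + δr²) = √(14.4 + 784) = 28.3, so δu/u = 0.0337.
Q is then a monomial in u, c, a:
δQ/Q = √((δu/u)² + (2·δc/c)² + (-1·δa/a)²) = √(0.00113 + 0.0234 + 0.00665) = 0.177
Q = 4.34e+05, so δQ = 0.177 × 4.34e+05 = 76600.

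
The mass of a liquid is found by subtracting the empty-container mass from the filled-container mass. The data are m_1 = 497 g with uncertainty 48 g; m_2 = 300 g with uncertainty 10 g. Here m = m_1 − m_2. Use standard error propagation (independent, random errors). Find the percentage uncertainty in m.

m is a linear combination, so absolute uncertainties add in quadrature:
  (δm_1)² = 2300;  (δm_2)² = 100
δm = √(2400) = 49.0 g
m = 197 g, so δm/m = 49.0/197 = 0.249.

24.9%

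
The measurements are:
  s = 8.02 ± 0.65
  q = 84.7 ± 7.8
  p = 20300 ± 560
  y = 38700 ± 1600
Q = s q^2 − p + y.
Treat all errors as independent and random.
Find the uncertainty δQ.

11700

Let w = s·q^2 = 57500. δw/w = √((1·δs/s)² + (2·δq/q)²) = √(0.00657 + 0.0339) = 0.201, so δw = 11600.
Q = w − p + y: δQ = √(δw² + δp² + δy²) = √(1.34e+08 + 3.14e+05 + 2.56e+06) = 11700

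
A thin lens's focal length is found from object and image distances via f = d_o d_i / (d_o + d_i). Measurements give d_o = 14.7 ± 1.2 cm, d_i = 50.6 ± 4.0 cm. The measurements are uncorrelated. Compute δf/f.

0.0657

∂f/∂d_o = (d_i/(d_o+d_i))² = 0.600;  ∂f/∂d_i = (d_o/(d_o+d_i))² = 0.0507
δf = √((∂f/∂d_o · δd_o)² + (∂f/∂d_i · δd_i)²) = √(0.519 + 0.0411) = 0.749 cm
f = 11.4 cm, so δf/f = 0.749/11.4 = 0.0657.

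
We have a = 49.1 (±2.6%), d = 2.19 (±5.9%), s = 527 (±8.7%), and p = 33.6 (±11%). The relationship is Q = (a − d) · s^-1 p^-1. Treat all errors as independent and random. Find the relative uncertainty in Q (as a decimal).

0.143

Let u = a − d = 46.9. δu = √(δa² + δd²) = √(1.63 + 0.0167) = 1.28, so δu/u = 0.0274.
Q is then a monomial in u, s, p:
δQ/Q = √((δu/u)² + (-1·δs/s)² + (-1·δp/p)²) = √(0.000748 + 0.00757 + 0.0121) = 0.143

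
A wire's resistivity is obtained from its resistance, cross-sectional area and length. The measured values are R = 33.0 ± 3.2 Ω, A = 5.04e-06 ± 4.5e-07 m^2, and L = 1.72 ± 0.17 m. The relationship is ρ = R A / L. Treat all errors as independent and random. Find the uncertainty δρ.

Relative error in a monomial: (δρ/ρ)² = Σ (nᵢ · δxᵢ/xᵢ)².
  (1·δR/R)² = (1×0.0970)² = 0.00940;  (1·δA/A)² = (1×0.0893)² = 0.00797;  (-1·δL/L)² = (-1×0.0988)² = 0.00977
δρ/ρ = √(0.0271) = 0.165
ρ = 9.67e-05 Ω·m, so δρ = 0.165 × 9.67e-05 = 1.59e-05 Ω·m.

1.59e-05 Ω·m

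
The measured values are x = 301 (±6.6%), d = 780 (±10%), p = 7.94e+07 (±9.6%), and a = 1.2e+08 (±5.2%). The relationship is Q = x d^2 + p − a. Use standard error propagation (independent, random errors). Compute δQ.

Let w = x·d^2 = 1.83e+08. δw/w = √((1·δx/x)² + (2·δd/d)²) = √(0.00436 + 0.0400) = 0.211, so δw = 3.86e+07.
Q = w + p − a: δQ = √(δw² + δp² + δa²) = √(1.49e+15 + 5.81e+13 + 3.89e+13) = 3.98e+07

3.98e+07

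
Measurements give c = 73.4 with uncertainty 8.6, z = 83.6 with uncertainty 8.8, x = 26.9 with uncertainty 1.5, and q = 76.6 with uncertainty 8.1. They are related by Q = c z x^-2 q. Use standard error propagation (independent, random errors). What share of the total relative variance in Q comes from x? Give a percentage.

(δQ/Q)² = (1·δc/c)² + (1·δz/z)² + (-2·δx/x)² + (1·δq/q)²
  c term: (1×0.117)² = 0.0137
  z term: (1×0.105)² = 0.0111
  x term: (-2×0.0558)² = 0.0124
  q term: (1×0.106)² = 0.0112
Total = 0.0484. Share from x = 0.0124/0.0484 = 0.257.

25.7%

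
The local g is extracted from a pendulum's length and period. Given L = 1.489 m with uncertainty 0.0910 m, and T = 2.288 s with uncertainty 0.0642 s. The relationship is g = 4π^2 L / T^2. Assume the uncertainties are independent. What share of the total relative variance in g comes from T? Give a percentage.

(δg/g)² = (1·δL/L)² + (-2·δT/T)²
  L term: (1×0.0611)² = 0.00374
  T term: (-2×0.0281)² = 0.00315
Total = 0.00688. Share from T = 0.00315/0.00688 = 0.457.

45.7%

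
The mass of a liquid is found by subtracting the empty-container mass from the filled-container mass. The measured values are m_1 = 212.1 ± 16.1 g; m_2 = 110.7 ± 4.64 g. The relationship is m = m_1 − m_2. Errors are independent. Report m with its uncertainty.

Each term contributes (cᵢ δxᵢ)² to (δm)²:
  (δm_1)² = 259;  (δm_2)² = 21.5
δm = √(281) = 16.8 g
m = 101.4 g.

101.4 ± 16.8 g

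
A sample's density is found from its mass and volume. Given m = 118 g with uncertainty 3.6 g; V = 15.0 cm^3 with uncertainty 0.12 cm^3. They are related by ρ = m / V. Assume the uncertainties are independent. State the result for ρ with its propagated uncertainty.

For a monomial ρ ∝ m, V^-1, fractional errors add in quadrature:
  (1·δm/m)² = (1×0.0305)² = 0.000931;  (-1·δV/V)² = (-1×0.00800)² = 6.4e-05
δρ/ρ = √(0.000995) = 0.0315
ρ = 7.87 g/cm^3, so δρ = 0.0315 × 7.87 = 0.248 g/cm^3.

7.87 ± 0.248 g/cm^3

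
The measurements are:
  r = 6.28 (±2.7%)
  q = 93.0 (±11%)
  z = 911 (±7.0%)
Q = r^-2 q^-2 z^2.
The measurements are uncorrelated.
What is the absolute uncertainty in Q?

Each factor contributes (exponent × relative error)² to (δQ/Q)²:
  (-2·δr/r)² = (-2×0.0270)² = 0.00292;  (-2·δq/q)² = (-2×0.110)² = 0.0484;  (2·δz/z)² = (2×0.0700)² = 0.0196
δQ/Q = √(0.0709) = 0.266
Q = 2.43, so δQ = 0.266 × 2.43 = 0.648.

0.648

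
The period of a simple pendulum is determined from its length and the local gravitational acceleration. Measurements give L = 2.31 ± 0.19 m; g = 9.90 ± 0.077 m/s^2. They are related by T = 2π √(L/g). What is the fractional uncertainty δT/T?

T is a product of powers, so relative uncertainties combine in quadrature:
  (½·δL/L)² = (0.5×0.0823)² = 0.00169;  (−½·δg/g)² = (-0.5×0.00778)² = 1.51e-05
δT/T = √(0.00171) = 0.0413

0.0413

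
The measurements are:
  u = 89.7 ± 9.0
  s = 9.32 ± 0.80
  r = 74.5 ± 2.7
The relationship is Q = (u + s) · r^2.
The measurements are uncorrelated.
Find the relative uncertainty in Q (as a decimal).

Let w = u + s = 99.0. δw = √(δu² + δs²) = √(81.0 + 0.640) = 9.04, so δw/w = 0.0912.
Q is then a monomial in w, r:
δQ/Q = √((δw/w)² + (2·δr/r)²) = √(0.00833 + 0.00525) = 0.117

0.117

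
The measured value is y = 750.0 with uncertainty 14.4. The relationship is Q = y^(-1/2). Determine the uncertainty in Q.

Relative error in a monomial: (δQ/Q)² = Σ (nᵢ · δxᵢ/xᵢ)².
  (−½·δy/y)² = (-0.5×0.0192)² = 9.22e-05
δQ/Q = √(9.22e-05) = 0.00960
Q = 0.03651, so δQ = 0.00960 × 0.03651 = 0.000351.

0.000351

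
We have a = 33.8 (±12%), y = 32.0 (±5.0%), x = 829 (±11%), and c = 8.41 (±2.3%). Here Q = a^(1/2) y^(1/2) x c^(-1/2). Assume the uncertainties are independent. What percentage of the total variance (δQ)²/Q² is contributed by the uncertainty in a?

21.9%

(δQ/Q)² = (½·δa/a)² + (½·δy/y)² + (1·δx/x)² + (−½·δc/c)²
  a term: (0.5×0.120)² = 0.00360
  y term: (0.5×0.0500)² = 0.000625
  x term: (1×0.110)² = 0.0121
  c term: (-0.5×0.0230)² = 0.000132
Total = 0.0165. Share from a = 0.00360/0.0165 = 0.219.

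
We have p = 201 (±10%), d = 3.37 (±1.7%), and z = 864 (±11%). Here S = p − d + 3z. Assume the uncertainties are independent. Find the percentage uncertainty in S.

10.2%

Absolute uncertainties add in quadrature for a linear combination:
  (δp)² = 404;  (δd)² = 0.00328;  (3·δz)² = 81300
δS = √(81700) = 286
S = 2790, so δS/S = 286/2790 = 0.102.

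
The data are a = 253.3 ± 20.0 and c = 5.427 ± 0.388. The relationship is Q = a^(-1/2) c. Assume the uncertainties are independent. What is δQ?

Q is a product of powers, so relative uncertainties combine in quadrature:
  (−½·δa/a)² = (-0.5×0.0790)² = 0.00156;  (1·δc/c)² = (1×0.0715)² = 0.00511
δQ/Q = √(0.00667) = 0.0817
Q = 0.3410, so δQ = 0.0817 × 0.3410 = 0.0278.

0.0278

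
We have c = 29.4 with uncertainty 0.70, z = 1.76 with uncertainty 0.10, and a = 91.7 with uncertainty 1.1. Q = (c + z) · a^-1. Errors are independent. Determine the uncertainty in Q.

0.00872

Let u = c + z = 31.2. δu = √(δc² + δz²) = √(0.490 + 0.0100) = 0.707, so δu/u = 0.0227.
Q is then a monomial in u, a:
δQ/Q = √((δu/u)² + (-1·δa/a)²) = √(0.000515 + 0.000144) = 0.0257
Q = 0.340, so δQ = 0.0257 × 0.340 = 0.00872.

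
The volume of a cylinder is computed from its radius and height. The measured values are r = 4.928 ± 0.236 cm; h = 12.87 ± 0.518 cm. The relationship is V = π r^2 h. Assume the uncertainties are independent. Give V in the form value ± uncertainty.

981.9 ± 102 cm^3

V is a product of powers, so relative uncertainties combine in quadrature:
  (2·δr/r)² = (2×0.0479)² = 0.00917;  (1·δh/h)² = (1×0.0402)² = 0.00162
δV/V = √(0.0108) = 0.104
V = 981.9 cm^3, so δV = 0.104 × 981.9 = 102 cm^3.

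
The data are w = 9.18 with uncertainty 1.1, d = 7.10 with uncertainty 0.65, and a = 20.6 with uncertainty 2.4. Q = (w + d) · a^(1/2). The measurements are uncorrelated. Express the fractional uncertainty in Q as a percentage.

Let u = w + d = 16.3. δu = √(δw² + δd²) = √(1.21 + 0.423) = 1.28, so δu/u = 0.0785.
Q is then a monomial in u, a:
δQ/Q = √((δu/u)² + (½·δa/a)²) = √(0.00616 + 0.00339) = 0.0977

9.77%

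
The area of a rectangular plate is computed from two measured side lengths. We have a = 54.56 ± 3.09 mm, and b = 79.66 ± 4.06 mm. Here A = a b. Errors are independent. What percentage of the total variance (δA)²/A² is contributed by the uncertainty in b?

44.7%

(δA/A)² = (1·δa/a)² + (1·δb/b)²
  a term: (1×0.0566)² = 0.00321
  b term: (1×0.0510)² = 0.00260
Total = 0.00581. Share from b = 0.00260/0.00581 = 0.447.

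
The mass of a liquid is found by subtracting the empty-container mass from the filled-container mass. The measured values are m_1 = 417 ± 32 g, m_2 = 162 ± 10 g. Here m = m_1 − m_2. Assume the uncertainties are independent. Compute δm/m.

0.131

Absolute uncertainties add in quadrature for a linear combination:
  (δm_1)² = 1020;  (δm_2)² = 100
δm = √(1120) = 33.5 g
m = 255 g, so δm/m = 33.5/255 = 0.131.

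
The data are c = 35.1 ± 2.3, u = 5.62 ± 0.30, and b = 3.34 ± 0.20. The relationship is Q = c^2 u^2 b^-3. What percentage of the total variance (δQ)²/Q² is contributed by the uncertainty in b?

(δQ/Q)² = (2·δc/c)² + (2·δu/u)² + (-3·δb/b)²
  c term: (2×0.0655)² = 0.0172
  u term: (2×0.0534)² = 0.0114
  b term: (-3×0.0599)² = 0.0323
Total = 0.0608. Share from b = 0.0323/0.0608 = 0.530.

53.0%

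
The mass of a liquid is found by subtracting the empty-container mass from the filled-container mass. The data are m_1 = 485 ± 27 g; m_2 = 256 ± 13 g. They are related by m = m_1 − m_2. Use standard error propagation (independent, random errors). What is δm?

30.0 g

m is a linear combination, so absolute uncertainties add in quadrature:
  (δm_1)² = 729;  (δm_2)² = 169
δm = √(898) = 30.0 g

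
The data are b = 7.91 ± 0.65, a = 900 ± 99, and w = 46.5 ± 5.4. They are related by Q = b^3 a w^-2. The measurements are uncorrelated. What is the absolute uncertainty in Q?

73.4

For a monomial Q ∝ b^3, a, w^-2, fractional errors add in quadrature:
  (3·δb/b)² = (3×0.0822)² = 0.0608;  (1·δa/a)² = (1×0.110)² = 0.0121;  (-2·δw/w)² = (-2×0.116)² = 0.0539
δQ/Q = √(0.127) = 0.356
Q = 206, so δQ = 0.356 × 206 = 73.4.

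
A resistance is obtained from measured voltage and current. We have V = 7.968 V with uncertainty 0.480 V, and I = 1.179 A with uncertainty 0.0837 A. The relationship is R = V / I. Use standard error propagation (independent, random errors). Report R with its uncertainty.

Relative error in a monomial: (δR/R)² = Σ (nᵢ · δxᵢ/xᵢ)².
  (1·δV/V)² = (1×0.0602)² = 0.00363;  (-1·δI/I)² = (-1×0.0710)² = 0.00504
δR/R = √(0.00867) = 0.0931
R = 6.758 Ω, so δR = 0.0931 × 6.758 = 0.629 Ω.

6.758 ± 0.629 Ω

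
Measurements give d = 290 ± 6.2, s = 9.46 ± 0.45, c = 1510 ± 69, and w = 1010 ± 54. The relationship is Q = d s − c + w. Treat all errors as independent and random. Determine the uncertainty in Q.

168

Let p = d·s = 2740. δp/p = √((1·δd/d)² + (1·δs/s)²) = √(0.000457 + 0.00226) = 0.0522, so δp = 143.
Q = p − c + w: δQ = √(δp² + δc² + δw²) = √(20500 + 4760 + 2920) = 168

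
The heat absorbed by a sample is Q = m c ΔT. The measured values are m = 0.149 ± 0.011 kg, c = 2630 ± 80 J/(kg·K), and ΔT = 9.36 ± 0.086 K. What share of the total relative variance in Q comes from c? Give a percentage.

(δQ/Q)² = (1·δm/m)² + (1·δc/c)² + (1·δΔT/ΔT)²
  m term: (1×0.0738)² = 0.00545
  c term: (1×0.0304)² = 0.000925
  ΔT term: (1×0.00919)² = 8.44e-05
Total = 0.00646. Share from c = 0.000925/0.00646 = 0.143.

14.3%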